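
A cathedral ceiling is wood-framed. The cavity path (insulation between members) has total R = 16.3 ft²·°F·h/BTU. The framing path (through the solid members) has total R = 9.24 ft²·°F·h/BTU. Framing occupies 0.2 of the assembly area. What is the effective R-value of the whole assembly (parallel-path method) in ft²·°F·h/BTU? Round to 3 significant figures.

U_eff = 0.8/16.3 + 0.2/9.24 = 0.04908 + 0.02165 = 0.07072
R_eff = 1/U_eff = 14.14 ft²·°F·h/BTU

14.1 ft²·°F·h/BTU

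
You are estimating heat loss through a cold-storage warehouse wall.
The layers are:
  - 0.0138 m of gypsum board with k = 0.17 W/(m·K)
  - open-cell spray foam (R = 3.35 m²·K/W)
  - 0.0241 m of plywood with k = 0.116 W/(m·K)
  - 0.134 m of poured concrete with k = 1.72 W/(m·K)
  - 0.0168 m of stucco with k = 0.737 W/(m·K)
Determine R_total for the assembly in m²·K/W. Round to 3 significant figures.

3.74 m²·K/W

0.0138/0.17 = 0.08118
0.0241/0.116 = 0.2078
0.134/1.72 = 0.07791
0.0168/0.737 = 0.0228
R_total = 0.08118 + 3.35 + 0.2078 + 0.07791 + 0.0228 = 3.74 m²·K/W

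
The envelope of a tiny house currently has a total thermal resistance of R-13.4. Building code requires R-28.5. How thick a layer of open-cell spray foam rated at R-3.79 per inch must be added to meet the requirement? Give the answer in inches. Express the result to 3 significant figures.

ΔR = 28.5 − 13.4 = 15.1 ft²·°F·h/BTU
L = ΔR / (R/in) = 15.1/3.79 = 3.984 in

3.98 in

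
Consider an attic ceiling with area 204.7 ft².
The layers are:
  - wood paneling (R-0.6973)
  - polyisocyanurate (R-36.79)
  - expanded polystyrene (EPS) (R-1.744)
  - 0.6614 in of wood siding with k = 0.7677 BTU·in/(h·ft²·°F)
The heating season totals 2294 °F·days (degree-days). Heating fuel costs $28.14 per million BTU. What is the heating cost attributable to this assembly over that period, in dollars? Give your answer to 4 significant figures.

0.6614/0.7677 = 0.86153
R_total = 0.6973 + 36.79 + 1.744 + 0.86153 = 40.093 ft²·°F·h/BTU
E = A × HDD × 24 / R = 204.7 × 2294 × 24 / 40.093 = 281100 BTU
Cost = 281100/10⁶ × 28.14 = $7.9101

7.910 dollars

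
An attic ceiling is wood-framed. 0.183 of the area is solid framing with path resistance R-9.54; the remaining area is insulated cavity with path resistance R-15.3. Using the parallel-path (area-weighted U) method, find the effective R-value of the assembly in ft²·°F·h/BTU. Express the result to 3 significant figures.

13.8 ft²·°F·h/BTU

U_eff = 0.817/15.3 + 0.183/9.54 = 0.0534 + 0.01918 = 0.07258
R_eff = 1/U_eff = 13.78 ft²·°F·h/BTU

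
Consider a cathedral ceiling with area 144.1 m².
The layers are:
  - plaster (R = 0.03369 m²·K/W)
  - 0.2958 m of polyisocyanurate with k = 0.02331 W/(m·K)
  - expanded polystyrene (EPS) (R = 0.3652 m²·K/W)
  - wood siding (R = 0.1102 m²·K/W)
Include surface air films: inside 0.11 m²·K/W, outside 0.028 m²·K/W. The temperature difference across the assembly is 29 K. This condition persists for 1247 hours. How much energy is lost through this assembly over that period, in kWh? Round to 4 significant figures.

0.2958/0.02331 = 12.69
R_total = 0.11 + 0.03369 + 12.69 + 0.3652 + 0.1102 + 0.028 = 13.337 m²·K/W
Q = 144.1 × 29 / 13.337 = 313.33 W
E = 313.33 W × 1247 h / 1000 = 390.73 kWh

390.7 kWh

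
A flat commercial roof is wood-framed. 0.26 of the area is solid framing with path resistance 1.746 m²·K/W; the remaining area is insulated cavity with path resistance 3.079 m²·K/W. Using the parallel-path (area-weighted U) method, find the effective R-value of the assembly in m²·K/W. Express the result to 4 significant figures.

U_eff = 0.74/3.079 + 0.26/1.746 = 0.24034 + 0.14891 = 0.38925
R_eff = 1/U_eff = 2.569 m²·K/W

2.569 m²·K/W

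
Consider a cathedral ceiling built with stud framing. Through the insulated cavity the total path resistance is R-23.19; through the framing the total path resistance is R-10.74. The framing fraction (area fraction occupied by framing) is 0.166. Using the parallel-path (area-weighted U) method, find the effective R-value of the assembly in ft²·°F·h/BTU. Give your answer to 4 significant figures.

19.45 ft²·°F·h/BTU

U_eff = 0.834/23.19 + 0.166/10.74 = 0.035964 + 0.015456 = 0.05142
R_eff = 1/U_eff = 19.448 ft²·°F·h/BTU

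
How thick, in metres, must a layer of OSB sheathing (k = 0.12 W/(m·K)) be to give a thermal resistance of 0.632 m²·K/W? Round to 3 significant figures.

0.0758 m

L = R·k = 0.632 × 0.12 = 0.07584 m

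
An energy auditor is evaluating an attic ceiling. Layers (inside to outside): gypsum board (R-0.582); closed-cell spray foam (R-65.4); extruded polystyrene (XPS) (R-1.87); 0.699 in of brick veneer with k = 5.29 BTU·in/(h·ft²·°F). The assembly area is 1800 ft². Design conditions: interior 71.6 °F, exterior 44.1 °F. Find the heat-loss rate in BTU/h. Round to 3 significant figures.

0.699/5.29 = 0.1321
R_total = 0.582 + 65.4 + 1.87 + 0.1321 = 67.98 ft²·°F·h/BTU
Q = A·ΔT/R = 1800 × (71.6 − 44.1) / 67.98 = 728.1 BTU/h

728 BTU/h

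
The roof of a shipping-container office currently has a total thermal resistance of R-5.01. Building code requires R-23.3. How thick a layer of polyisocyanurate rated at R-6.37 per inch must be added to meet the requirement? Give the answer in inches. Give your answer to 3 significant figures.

ΔR = 23.3 − 5.01 = 18.29 ft²·°F·h/BTU
L = ΔR / (R/in) = 18.29/6.37 = 2.871 in

2.87 in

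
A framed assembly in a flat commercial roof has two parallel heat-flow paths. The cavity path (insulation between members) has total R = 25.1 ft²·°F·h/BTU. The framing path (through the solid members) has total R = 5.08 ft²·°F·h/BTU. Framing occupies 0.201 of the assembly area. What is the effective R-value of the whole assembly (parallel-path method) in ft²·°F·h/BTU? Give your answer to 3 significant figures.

14.0 ft²·°F·h/BTU

U_eff = 0.799/25.1 + 0.201/5.08 = 0.03183 + 0.03957 = 0.0714
R_eff = 1/U_eff = 14.01 ft²·°F·h/BTU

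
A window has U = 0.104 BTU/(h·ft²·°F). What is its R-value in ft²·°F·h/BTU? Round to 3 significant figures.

R = 1/U = 1/0.104 = 9.615

9.62 ft²·°F·h/BTU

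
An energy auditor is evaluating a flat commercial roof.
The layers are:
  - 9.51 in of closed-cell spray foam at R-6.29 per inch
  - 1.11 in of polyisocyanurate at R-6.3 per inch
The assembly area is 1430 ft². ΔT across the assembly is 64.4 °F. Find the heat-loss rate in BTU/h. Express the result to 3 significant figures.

1380 BTU/h

9.51 × 6.29 = 59.82
1.11 × 6.3 = 6.993
R_total = 59.82 + 6.993 = 66.81 ft²·°F·h/BTU
Q = A·ΔT/R = 1430 × 64.4 / 66.81 = 1378 BTU/h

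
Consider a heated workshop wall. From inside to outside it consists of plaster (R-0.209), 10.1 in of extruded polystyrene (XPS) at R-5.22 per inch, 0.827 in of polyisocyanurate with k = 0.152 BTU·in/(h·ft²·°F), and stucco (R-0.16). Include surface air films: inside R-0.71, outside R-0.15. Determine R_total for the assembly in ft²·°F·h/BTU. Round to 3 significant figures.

59.4 ft²·°F·h/BTU

10.1 × 5.22 = 52.72
0.827/0.152 = 5.441
R_total = 0.71 + 0.209 + 52.72 + 5.441 + 0.16 + 0.15 = 59.39 ft²·°F·h/BTU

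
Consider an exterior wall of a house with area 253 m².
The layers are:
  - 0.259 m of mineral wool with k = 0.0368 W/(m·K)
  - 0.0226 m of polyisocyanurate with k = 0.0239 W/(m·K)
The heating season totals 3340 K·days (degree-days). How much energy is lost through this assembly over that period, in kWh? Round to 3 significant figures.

2540 kWh

0.259/0.0368 = 7.038
0.0226/0.0239 = 0.9456
R_total = 7.038 + 0.9456 = 7.984 m²·K/W
E = A × HDD × 24 / R / 1000 = 253 × 3340 × 24 / 7.984 / 1000 = 2540 kWh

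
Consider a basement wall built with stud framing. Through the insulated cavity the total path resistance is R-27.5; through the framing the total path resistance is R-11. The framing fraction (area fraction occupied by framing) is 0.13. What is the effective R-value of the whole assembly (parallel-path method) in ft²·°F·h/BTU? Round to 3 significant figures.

23.0 ft²·°F·h/BTU

U_eff = 0.87/27.5 + 0.13/11 = 0.03164 + 0.01182 = 0.04345
R_eff = 1/U_eff = 23.01 ft²·°F·h/BTU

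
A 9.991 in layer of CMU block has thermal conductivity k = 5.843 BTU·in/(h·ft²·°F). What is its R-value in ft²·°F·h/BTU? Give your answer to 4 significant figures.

1.710 ft²·°F·h/BTU

R = L/k = 9.991/5.843 = 1.7099 ft²·°F·h/BTU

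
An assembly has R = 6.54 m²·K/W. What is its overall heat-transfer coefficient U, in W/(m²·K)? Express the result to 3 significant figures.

U = 1/R = 1/6.54 = 0.1529

0.153 W/(m²·K)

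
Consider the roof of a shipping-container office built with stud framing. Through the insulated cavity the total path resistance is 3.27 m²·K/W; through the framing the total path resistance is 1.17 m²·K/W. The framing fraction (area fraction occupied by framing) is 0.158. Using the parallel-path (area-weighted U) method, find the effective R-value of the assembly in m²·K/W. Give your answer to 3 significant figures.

2.55 m²·K/W

U_eff = 0.842/3.27 + 0.158/1.17 = 0.2575 + 0.135 = 0.3925
R_eff = 1/U_eff = 2.548 m²·K/W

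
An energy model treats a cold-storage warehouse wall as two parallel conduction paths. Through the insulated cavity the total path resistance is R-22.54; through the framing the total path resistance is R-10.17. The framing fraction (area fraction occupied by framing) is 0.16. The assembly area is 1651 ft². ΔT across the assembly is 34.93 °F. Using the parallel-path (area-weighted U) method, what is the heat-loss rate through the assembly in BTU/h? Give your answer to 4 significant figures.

U_eff = 0.84/22.54 + 0.16/10.17 = 0.037267 + 0.015733 = 0.053
R_eff = 1/U_eff = 18.868 ft²·°F·h/BTU
Q = 1651 × 34.93 / 18.868 = 3056.5 BTU/h

3056 BTU/h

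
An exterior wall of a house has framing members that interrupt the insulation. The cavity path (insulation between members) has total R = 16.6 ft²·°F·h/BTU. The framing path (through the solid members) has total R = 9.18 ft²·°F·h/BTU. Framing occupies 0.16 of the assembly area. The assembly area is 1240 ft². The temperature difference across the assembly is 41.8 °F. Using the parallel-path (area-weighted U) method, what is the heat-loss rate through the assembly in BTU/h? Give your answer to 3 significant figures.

3530 BTU/h

U_eff = 0.84/16.6 + 0.16/9.18 = 0.0506 + 0.01743 = 0.06803
R_eff = 1/U_eff = 14.7 ft²·°F·h/BTU
Q = 1240 × 41.8 / 14.7 = 3526 BTU/h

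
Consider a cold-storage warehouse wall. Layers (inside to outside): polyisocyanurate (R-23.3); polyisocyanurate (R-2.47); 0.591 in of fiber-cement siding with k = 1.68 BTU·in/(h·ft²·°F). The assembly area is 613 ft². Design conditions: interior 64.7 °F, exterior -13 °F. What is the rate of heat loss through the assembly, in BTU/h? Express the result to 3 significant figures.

1820 BTU/h

0.591/1.68 = 0.3518
R_total = 23.3 + 2.47 + 0.3518 = 26.12 ft²·°F·h/BTU
Q = A·ΔT/R = 613 × (64.7 − (-13)) / 26.12 = 1823 BTU/h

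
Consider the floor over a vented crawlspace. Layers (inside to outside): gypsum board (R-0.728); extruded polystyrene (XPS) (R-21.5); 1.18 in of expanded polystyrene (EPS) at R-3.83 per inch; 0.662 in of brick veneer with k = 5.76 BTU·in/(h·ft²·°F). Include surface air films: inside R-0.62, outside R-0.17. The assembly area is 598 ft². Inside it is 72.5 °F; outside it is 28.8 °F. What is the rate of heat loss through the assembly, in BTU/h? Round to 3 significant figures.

945 BTU/h

1.18 × 3.83 = 4.519
0.662/5.76 = 0.1149
R_total = 0.62 + 0.728 + 21.5 + 4.519 + 0.1149 + 0.17 = 27.65 ft²·°F·h/BTU
Q = A·ΔT/R = 598 × (72.5 − 28.8) / 27.65 = 945 BTU/h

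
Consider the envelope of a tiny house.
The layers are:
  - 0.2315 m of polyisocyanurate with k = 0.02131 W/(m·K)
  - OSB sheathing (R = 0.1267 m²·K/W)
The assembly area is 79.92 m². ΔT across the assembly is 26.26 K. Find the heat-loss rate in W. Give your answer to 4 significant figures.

191.0 W

0.2315/0.02131 = 10.863
R_total = 10.863 + 0.1267 = 10.99 m²·K/W
Q = A·ΔT/R = 79.92 × 26.26 / 10.99 = 190.96 W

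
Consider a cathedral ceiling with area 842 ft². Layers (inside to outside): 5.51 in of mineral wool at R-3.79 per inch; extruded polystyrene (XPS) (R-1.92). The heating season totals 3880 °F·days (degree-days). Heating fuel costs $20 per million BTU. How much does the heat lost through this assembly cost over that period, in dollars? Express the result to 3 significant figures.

5.51 × 3.79 = 20.88
R_total = 20.88 + 1.92 = 22.8 ft²·°F·h/BTU
E = A × HDD × 24 / R = 842 × 3880 × 24 / 22.8 = 3438000 BTU
Cost = 3438000/10⁶ × 20 = $68.77

68.8 dollars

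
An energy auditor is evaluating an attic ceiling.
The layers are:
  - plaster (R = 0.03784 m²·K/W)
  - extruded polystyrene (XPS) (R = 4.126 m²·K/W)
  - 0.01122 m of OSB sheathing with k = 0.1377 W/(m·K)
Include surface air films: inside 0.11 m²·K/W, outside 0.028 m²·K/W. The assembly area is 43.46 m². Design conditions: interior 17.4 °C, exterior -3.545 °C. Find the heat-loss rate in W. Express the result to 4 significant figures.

0.01122/0.1377 = 0.081481
R_total = 0.11 + 0.03784 + 4.126 + 0.081481 + 0.028 = 4.3833 m²·K/W
Q = A·ΔT/R = 43.46 × (17.4 − (-3.545)) / 4.3833 = 207.67 W

207.7 W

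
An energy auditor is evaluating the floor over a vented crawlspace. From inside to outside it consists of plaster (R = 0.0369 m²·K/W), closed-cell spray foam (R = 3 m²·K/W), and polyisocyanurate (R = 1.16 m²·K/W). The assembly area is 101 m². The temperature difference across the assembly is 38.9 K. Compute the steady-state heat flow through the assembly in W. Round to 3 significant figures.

936 W

R_total = 0.0369 + 3 + 1.16 = 4.197 m²·K/W
Q = A·ΔT/R = 101 × 38.9 / 4.197 = 936.1 W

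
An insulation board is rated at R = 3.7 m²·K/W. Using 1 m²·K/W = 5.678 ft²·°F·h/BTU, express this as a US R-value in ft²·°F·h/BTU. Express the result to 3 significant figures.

21.0 ft²·°F·h/BTU

R_US = 3.7 × 5.678 = 21.01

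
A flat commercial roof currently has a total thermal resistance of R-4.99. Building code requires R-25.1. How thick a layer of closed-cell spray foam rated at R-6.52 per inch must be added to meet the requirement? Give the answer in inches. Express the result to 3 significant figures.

3.08 in

ΔR = 25.1 − 4.99 = 20.11 ft²·°F·h/BTU
L = ΔR / (R/in) = 20.11/6.52 = 3.084 in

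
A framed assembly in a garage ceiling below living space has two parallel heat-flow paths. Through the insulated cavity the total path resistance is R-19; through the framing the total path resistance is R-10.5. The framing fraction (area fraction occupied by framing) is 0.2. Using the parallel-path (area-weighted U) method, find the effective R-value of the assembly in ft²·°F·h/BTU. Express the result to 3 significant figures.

U_eff = 0.8/19 + 0.2/10.5 = 0.04211 + 0.01905 = 0.06115
R_eff = 1/U_eff = 16.35 ft²·°F·h/BTU

16.4 ft²·°F·h/BTU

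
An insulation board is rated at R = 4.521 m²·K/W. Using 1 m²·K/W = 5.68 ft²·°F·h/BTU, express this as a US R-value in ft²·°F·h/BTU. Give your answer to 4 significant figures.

R_US = 4.521 × 5.68 = 25.679

25.68 ft²·°F·h/BTU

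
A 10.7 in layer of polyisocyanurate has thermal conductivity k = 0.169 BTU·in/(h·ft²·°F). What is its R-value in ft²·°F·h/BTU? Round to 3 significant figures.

63.3 ft²·°F·h/BTU

R = L/k = 10.7/0.169 = 63.31 ft²·°F·h/BTU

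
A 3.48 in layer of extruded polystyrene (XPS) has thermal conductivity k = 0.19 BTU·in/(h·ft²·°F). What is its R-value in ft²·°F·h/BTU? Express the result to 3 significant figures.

18.3 ft²·°F·h/BTU

R = L/k = 3.48/0.19 = 18.32 ft²·°F·h/BTU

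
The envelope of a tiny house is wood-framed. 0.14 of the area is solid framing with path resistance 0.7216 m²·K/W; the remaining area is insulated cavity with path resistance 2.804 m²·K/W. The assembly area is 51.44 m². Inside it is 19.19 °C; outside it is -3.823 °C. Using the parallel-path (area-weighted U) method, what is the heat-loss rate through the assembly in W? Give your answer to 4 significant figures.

592.7 W

U_eff = 0.86/2.804 + 0.14/0.7216 = 0.3067 + 0.19401 = 0.50072
R_eff = 1/U_eff = 1.9971 m²·K/W
Q = 51.44 × (19.19 − (-3.823)) / 1.9971 = 592.74 W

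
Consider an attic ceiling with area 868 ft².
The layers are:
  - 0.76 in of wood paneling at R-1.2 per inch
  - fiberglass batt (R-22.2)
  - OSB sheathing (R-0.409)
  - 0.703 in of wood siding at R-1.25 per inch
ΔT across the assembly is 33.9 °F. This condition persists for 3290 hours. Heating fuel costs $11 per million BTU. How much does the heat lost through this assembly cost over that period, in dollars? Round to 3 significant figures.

43.6 dollars

0.76 × 1.2 = 0.912
0.703 × 1.25 = 0.8787
R_total = 0.912 + 22.2 + 0.409 + 0.8787 = 24.4 ft²·°F·h/BTU
Q = 868 × 33.9 / 24.4 = 1206 BTU/h
E = 1206 × 3290 = 3968000 BTU
Cost = 3968000/10⁶ × 11 = $43.64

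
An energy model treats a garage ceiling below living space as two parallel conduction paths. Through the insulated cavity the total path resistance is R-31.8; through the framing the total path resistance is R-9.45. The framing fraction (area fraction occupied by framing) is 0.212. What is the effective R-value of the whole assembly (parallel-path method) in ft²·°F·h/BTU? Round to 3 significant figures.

21.2 ft²·°F·h/BTU

U_eff = 0.788/31.8 + 0.212/9.45 = 0.02478 + 0.02243 = 0.04721
R_eff = 1/U_eff = 21.18 ft²·°F·h/BTU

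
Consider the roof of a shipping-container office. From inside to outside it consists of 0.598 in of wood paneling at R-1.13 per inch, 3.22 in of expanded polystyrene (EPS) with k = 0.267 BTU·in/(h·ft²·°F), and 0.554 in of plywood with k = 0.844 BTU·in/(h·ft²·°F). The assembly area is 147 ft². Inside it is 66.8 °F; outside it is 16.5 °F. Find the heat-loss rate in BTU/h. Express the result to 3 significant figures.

0.598 × 1.13 = 0.6757
3.22/0.267 = 12.06
0.554/0.844 = 0.6564
R_total = 0.6757 + 12.06 + 0.6564 = 13.39 ft²·°F·h/BTU
Q = A·ΔT/R = 147 × (66.8 − 16.5) / 13.39 = 552.1 BTU/h

552 BTU/h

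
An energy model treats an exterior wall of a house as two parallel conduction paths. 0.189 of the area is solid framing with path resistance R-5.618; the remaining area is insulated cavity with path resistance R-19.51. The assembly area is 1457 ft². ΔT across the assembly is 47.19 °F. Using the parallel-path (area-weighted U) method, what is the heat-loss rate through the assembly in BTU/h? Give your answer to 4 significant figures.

5171 BTU/h

U_eff = 0.811/19.51 + 0.189/5.618 = 0.041568 + 0.033642 = 0.07521
R_eff = 1/U_eff = 13.296 ft²·°F·h/BTU
Q = 1457 × 47.19 / 13.296 = 5171.1 BTU/h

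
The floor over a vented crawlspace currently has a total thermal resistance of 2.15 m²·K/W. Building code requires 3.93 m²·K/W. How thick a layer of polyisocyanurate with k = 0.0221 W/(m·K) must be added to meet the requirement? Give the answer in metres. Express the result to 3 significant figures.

0.0393 m

ΔR = 3.93 − 2.15 = 1.78 m²·K/W
L = ΔR × k = 1.78 × 0.0221 = 0.03934 m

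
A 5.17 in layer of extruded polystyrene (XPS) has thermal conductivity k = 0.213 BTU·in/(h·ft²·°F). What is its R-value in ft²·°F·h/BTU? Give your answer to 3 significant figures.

R = L/k = 5.17/0.213 = 24.27 ft²·°F·h/BTU

24.3 ft²·°F·h/BTU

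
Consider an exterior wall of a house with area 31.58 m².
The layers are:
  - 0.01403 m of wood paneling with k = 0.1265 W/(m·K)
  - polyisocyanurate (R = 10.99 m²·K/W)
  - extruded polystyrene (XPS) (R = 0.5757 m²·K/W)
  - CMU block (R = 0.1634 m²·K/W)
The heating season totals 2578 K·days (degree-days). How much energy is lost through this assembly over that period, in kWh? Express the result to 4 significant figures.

165.0 kWh

0.01403/0.1265 = 0.11091
R_total = 0.11091 + 10.99 + 0.5757 + 0.1634 = 11.84 m²·K/W
E = A × HDD × 24 / R / 1000 = 31.58 × 2578 × 24 / 11.84 / 1000 = 165.03 kWh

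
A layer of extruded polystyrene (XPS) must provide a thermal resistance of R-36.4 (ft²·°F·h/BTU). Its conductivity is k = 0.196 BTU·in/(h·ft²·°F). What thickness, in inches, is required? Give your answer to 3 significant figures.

L = R × k = 36.4 × 0.196 = 7.134 in

7.13 in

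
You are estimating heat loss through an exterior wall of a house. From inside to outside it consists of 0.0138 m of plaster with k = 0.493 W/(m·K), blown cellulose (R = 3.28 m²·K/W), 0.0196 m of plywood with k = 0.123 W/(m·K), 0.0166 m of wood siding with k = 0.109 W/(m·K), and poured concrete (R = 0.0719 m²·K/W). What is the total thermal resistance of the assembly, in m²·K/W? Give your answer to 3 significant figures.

3.69 m²·K/W

0.0138/0.493 = 0.02799
0.0196/0.123 = 0.1593
0.0166/0.109 = 0.1523
R_total = 0.02799 + 3.28 + 0.1593 + 0.1523 + 0.0719 = 3.692 m²·K/W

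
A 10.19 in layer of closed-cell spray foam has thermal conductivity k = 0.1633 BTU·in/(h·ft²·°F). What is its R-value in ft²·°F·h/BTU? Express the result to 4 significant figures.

R = L/k = 10.19/0.1633 = 62.4 ft²·°F·h/BTU

62.40 ft²·°F·h/BTU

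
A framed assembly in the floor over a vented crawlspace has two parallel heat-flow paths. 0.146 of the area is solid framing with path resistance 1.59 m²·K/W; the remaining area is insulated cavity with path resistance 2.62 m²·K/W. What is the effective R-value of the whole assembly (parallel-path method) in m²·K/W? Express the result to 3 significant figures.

U_eff = 0.854/2.62 + 0.146/1.59 = 0.326 + 0.09182 = 0.4178
R_eff = 1/U_eff = 2.394 m²·K/W

2.39 m²·K/W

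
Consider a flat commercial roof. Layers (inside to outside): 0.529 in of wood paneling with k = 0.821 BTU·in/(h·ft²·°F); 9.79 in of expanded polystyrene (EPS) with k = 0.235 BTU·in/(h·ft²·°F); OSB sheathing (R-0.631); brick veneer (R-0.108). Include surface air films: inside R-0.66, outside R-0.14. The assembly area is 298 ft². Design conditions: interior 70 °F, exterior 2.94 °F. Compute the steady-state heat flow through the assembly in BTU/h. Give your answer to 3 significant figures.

0.529/0.821 = 0.6443
9.79/0.235 = 41.66
R_total = 0.66 + 0.6443 + 41.66 + 0.631 + 0.108 + 0.14 = 43.84 ft²·°F·h/BTU
Q = A·ΔT/R = 298 × (70 − 2.94) / 43.84 = 455.8 BTU/h

456 BTU/h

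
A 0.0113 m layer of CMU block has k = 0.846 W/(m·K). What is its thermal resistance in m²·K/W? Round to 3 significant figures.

0.0134 m²·K/W

R = L/k = 0.0113/0.846 = 0.01336 m²·K/W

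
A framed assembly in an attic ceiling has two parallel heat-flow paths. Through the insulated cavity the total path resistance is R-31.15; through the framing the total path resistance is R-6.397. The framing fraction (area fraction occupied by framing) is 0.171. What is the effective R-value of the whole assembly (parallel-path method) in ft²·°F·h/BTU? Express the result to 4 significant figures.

U_eff = 0.829/31.15 + 0.171/6.397 = 0.026613 + 0.026731 = 0.053344
R_eff = 1/U_eff = 18.746 ft²·°F·h/BTU

18.75 ft²·°F·h/BTU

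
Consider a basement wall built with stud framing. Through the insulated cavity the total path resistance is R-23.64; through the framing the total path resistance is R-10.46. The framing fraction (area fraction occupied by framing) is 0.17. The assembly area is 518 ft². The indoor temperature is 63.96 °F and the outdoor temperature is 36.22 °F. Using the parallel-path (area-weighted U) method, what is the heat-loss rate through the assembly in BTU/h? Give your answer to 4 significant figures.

U_eff = 0.83/23.64 + 0.17/10.46 = 0.03511 + 0.016252 = 0.051362
R_eff = 1/U_eff = 19.47 ft²·°F·h/BTU
Q = 518 × (63.96 − 36.22) / 19.47 = 738.04 BTU/h

738.0 BTU/h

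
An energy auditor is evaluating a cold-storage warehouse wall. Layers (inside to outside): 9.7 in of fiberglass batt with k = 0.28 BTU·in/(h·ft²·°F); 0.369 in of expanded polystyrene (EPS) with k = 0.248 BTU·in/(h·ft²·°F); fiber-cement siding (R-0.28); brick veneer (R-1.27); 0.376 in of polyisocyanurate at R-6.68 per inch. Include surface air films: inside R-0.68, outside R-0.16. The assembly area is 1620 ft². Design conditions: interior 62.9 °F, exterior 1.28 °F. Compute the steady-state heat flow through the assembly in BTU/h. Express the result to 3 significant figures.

2430 BTU/h

9.7/0.28 = 34.64
0.369/0.248 = 1.488
0.376 × 6.68 = 2.512
R_total = 0.68 + 34.64 + 1.488 + 0.28 + 1.27 + 2.512 + 0.16 = 41.03 ft²·°F·h/BTU
Q = A·ΔT/R = 1620 × (62.9 − 1.28) / 41.03 = 2433 BTU/h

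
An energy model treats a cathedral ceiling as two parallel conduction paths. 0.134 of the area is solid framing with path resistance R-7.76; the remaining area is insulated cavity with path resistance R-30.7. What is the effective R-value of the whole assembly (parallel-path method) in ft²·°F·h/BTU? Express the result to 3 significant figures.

22.0 ft²·°F·h/BTU

U_eff = 0.866/30.7 + 0.134/7.76 = 0.02821 + 0.01727 = 0.04548
R_eff = 1/U_eff = 21.99 ft²·°F·h/BTU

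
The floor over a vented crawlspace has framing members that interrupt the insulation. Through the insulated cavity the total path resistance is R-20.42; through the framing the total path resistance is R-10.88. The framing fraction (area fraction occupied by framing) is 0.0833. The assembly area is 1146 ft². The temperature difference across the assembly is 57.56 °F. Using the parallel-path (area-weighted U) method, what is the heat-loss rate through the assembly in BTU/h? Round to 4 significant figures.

3466 BTU/h

U_eff = 0.9167/20.42 + 0.0833/10.88 = 0.044892 + 0.0076562 = 0.052549
R_eff = 1/U_eff = 19.03 ft²·°F·h/BTU
Q = 1146 × 57.56 / 19.03 = 3466.3 BTU/h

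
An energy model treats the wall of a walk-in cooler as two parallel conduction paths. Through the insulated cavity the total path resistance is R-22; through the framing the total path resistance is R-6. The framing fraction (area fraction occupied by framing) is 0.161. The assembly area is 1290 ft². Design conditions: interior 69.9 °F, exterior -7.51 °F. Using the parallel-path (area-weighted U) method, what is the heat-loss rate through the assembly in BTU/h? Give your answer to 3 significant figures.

U_eff = 0.839/22 + 0.161/6 = 0.03814 + 0.02683 = 0.06497
R_eff = 1/U_eff = 15.39 ft²·°F·h/BTU
Q = 1290 × (69.9 − (-7.51)) / 15.39 = 6488 BTU/h

6490 BTU/h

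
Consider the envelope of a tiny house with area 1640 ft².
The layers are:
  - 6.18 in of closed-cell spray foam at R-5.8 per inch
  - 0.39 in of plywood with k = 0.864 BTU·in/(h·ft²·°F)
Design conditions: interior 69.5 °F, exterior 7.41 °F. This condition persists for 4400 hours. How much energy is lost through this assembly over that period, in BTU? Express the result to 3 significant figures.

6.18 × 5.8 = 35.84
0.39/0.864 = 0.4514
R_total = 35.84 + 0.4514 = 36.3 ft²·°F·h/BTU
Q = 1640 × (69.5 − 7.41) / 36.3 = 2806 BTU/h
E = 2806 × 4400 = 12340000 BTU

12300000 BTU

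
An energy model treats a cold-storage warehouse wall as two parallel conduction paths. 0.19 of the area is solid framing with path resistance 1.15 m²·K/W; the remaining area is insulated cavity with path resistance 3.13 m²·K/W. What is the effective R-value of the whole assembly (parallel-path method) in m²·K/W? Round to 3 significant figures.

2.36 m²·K/W

U_eff = 0.81/3.13 + 0.19/1.15 = 0.2588 + 0.1652 = 0.424
R_eff = 1/U_eff = 2.358 m²·K/W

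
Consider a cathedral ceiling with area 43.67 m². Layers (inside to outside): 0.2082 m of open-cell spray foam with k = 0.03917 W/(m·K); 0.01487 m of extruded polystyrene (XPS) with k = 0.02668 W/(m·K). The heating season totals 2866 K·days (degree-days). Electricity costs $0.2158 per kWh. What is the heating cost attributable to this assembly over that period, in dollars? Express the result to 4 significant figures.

0.2082/0.03917 = 5.3153
0.01487/0.02668 = 0.55735
R_total = 5.3153 + 0.55735 = 5.8726 m²·K/W
E = A × HDD × 24 / R / 1000 = 43.67 × 2866 × 24 / 5.8726 / 1000 = 511.49 kWh
Cost = 511.49 × 0.2158 = $110.38

110.4 dollars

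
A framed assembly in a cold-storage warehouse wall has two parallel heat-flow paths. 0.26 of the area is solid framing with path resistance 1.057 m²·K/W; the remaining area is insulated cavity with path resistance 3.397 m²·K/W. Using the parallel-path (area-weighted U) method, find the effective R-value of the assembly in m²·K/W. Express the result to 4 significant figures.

U_eff = 0.74/3.397 + 0.26/1.057 = 0.21784 + 0.24598 = 0.46382
R_eff = 1/U_eff = 2.156 m²·K/W

2.156 m²·K/W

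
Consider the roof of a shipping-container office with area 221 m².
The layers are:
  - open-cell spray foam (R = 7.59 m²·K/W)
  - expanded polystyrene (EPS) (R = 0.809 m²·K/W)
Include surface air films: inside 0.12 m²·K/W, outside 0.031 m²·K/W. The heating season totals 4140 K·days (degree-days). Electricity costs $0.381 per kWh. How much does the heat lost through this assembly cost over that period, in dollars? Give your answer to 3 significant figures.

979 dollars

R_total = 0.12 + 7.59 + 0.809 + 0.031 = 8.55 m²·K/W
E = A × HDD × 24 / R / 1000 = 221 × 4140 × 24 / 8.55 / 1000 = 2568 kWh
Cost = 2568 × 0.381 = $978.5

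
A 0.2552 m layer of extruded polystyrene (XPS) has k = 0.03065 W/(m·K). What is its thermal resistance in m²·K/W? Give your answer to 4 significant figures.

R = L/k = 0.2552/0.03065 = 8.3263 m²·K/W

8.326 m²·K/W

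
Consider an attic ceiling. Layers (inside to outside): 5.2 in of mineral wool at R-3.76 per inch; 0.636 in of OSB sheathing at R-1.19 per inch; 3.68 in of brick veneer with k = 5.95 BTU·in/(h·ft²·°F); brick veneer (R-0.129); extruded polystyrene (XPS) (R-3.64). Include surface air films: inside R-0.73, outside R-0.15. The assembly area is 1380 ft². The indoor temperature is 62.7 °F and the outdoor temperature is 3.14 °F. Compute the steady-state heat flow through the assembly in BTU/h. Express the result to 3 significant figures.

3210 BTU/h

5.2 × 3.76 = 19.55
0.636 × 1.19 = 0.7568
3.68/5.95 = 0.6185
R_total = 0.73 + 19.55 + 0.7568 + 0.6185 + 0.129 + 3.64 + 0.15 = 25.58 ft²·°F·h/BTU
Q = A·ΔT/R = 1380 × (62.7 − 3.14) / 25.58 = 3214 BTU/h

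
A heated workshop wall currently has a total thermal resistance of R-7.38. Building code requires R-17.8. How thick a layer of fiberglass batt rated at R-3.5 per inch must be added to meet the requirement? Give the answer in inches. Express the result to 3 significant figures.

ΔR = 17.8 − 7.38 = 10.42 ft²·°F·h/BTU
L = ΔR / (R/in) = 10.42/3.5 = 2.977 in

2.98 in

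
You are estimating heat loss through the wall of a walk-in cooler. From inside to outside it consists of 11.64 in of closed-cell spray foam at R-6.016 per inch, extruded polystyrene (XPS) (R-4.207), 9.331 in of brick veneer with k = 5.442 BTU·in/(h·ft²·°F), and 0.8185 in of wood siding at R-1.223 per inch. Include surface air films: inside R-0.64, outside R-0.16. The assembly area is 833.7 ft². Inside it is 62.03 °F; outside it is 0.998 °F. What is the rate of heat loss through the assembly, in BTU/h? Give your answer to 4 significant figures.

654.4 BTU/h

11.64 × 6.016 = 70.026
9.331/5.442 = 1.7146
0.8185 × 1.223 = 1.001
R_total = 0.64 + 70.026 + 4.207 + 1.7146 + 1.001 + 0.16 = 77.749 ft²·°F·h/BTU
Q = A·ΔT/R = 833.7 × (62.03 − 0.998) / 77.749 = 654.45 BTU/h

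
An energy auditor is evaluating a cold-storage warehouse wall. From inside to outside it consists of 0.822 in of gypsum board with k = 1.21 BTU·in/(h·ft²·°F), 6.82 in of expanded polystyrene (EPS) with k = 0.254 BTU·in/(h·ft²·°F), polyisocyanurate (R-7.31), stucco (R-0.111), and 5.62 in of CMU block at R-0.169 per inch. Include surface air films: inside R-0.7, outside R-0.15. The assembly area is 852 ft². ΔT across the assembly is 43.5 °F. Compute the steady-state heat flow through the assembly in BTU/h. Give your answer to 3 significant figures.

0.822/1.21 = 0.6793
6.82/0.254 = 26.85
5.62 × 0.169 = 0.9498
R_total = 0.7 + 0.6793 + 26.85 + 7.31 + 0.111 + 0.9498 + 0.15 = 36.75 ft²·°F·h/BTU
Q = A·ΔT/R = 852 × 43.5 / 36.75 = 1008 BTU/h

1010 BTU/h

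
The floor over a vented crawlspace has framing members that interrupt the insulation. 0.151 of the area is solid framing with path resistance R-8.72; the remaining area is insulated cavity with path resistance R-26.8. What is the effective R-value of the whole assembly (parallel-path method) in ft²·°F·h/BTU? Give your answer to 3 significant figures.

U_eff = 0.849/26.8 + 0.151/8.72 = 0.03168 + 0.01732 = 0.049
R_eff = 1/U_eff = 20.41 ft²·°F·h/BTU

20.4 ft²·°F·h/BTU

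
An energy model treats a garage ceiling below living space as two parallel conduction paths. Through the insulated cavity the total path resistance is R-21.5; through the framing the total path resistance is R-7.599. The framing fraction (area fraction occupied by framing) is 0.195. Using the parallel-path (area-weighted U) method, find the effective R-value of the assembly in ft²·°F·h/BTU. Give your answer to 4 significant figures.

U_eff = 0.805/21.5 + 0.195/7.599 = 0.037442 + 0.025661 = 0.063103
R_eff = 1/U_eff = 15.847 ft²·°F·h/BTU

15.85 ft²·°F·h/BTU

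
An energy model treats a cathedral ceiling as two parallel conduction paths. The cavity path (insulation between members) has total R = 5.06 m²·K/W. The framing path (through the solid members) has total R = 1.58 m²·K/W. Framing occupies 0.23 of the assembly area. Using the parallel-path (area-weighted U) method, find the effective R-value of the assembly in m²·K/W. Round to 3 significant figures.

3.36 m²·K/W

U_eff = 0.77/5.06 + 0.23/1.58 = 0.1522 + 0.1456 = 0.2977
R_eff = 1/U_eff = 3.359 m²·K/W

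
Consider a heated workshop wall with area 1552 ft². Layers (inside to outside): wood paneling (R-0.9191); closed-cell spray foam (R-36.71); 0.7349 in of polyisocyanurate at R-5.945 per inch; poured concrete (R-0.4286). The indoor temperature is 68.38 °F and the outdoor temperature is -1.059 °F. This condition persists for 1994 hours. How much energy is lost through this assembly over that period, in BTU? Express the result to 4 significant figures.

0.7349 × 5.945 = 4.369
R_total = 0.9191 + 36.71 + 4.369 + 0.4286 = 42.427 ft²·°F·h/BTU
Q = 1552 × (68.38 − (-1.059)) / 42.427 = 2540.1 BTU/h
E = 2540.1 × 1994 = 5065000 BTU

5065000 BTU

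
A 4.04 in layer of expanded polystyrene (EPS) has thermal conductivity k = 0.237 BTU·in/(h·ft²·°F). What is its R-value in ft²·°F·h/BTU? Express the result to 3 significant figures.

R = L/k = 4.04/0.237 = 17.05 ft²·°F·h/BTU

17.0 ft²·°F·h/BTU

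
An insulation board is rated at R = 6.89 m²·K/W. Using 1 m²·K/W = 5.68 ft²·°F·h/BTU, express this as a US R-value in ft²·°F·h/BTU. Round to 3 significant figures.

R_US = 6.89 × 5.68 = 39.14

39.1 ft²·°F·h/BTU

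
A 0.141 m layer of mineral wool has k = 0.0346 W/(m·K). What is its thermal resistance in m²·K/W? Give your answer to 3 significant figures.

4.08 m²·K/W

R = L/k = 0.141/0.0346 = 4.075 m²·K/W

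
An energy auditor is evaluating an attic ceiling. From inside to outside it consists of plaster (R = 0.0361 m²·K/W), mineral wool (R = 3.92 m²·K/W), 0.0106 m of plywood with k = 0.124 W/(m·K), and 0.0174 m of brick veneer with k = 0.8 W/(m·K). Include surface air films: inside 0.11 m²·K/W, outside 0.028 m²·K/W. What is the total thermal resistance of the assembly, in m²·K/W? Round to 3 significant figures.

4.20 m²·K/W

0.0106/0.124 = 0.08548
0.0174/0.8 = 0.02175
R_total = 0.11 + 0.0361 + 3.92 + 0.08548 + 0.02175 + 0.028 = 4.201 m²·K/W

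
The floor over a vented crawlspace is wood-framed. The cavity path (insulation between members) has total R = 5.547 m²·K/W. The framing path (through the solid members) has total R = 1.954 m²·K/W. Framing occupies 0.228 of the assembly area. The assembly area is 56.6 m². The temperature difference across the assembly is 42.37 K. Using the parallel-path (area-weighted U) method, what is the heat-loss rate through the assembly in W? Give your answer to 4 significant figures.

613.6 W

U_eff = 0.772/5.547 + 0.228/1.954 = 0.13917 + 0.11668 = 0.25586
R_eff = 1/U_eff = 3.9084 m²·K/W
Q = 56.6 × 42.37 / 3.9084 = 613.58 W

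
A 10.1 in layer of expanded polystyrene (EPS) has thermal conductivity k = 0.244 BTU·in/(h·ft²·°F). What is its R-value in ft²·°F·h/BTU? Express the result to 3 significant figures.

R = L/k = 10.1/0.244 = 41.39 ft²·°F·h/BTU

41.4 ft²·°F·h/BTU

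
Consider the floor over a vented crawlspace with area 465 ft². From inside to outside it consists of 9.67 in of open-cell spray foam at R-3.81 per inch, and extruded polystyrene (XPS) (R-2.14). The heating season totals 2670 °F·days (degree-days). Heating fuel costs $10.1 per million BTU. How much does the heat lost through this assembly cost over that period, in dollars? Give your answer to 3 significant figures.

7.72 dollars

9.67 × 3.81 = 36.84
R_total = 36.84 + 2.14 = 38.98 ft²·°F·h/BTU
E = A × HDD × 24 / R = 465 × 2670 × 24 / 38.98 = 764400 BTU
Cost = 764400/10⁶ × 10.1 = $7.72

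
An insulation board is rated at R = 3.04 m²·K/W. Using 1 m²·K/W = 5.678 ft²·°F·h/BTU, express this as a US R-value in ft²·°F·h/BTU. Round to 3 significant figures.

17.3 ft²·°F·h/BTU

R_US = 3.04 × 5.678 = 17.26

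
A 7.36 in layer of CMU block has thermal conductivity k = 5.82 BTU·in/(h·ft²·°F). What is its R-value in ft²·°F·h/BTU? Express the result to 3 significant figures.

R = L/k = 7.36/5.82 = 1.265 ft²·°F·h/BTU

1.26 ft²·°F·h/BTU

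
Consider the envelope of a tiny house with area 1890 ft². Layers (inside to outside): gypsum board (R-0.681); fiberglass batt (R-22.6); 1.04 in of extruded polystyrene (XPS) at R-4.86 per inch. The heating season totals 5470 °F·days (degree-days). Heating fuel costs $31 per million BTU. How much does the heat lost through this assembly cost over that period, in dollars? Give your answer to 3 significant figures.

271 dollars

1.04 × 4.86 = 5.054
R_total = 0.681 + 22.6 + 5.054 = 28.34 ft²·°F·h/BTU
E = A × HDD × 24 / R = 1890 × 5470 × 24 / 28.34 = 8757000 BTU
Cost = 8757000/10⁶ × 31 = $271.5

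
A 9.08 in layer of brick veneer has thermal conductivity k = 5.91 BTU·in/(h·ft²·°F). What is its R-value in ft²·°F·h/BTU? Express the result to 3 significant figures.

1.54 ft²·°F·h/BTU

R = L/k = 9.08/5.91 = 1.536 ft²·°F·h/BTU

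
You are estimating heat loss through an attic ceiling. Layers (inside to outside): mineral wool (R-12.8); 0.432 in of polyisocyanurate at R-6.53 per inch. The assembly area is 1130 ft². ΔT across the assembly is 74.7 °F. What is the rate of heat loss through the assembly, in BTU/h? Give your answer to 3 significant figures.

0.432 × 6.53 = 2.821
R_total = 12.8 + 2.821 = 15.62 ft²·°F·h/BTU
Q = A·ΔT/R = 1130 × 74.7 / 15.62 = 5404 BTU/h

5400 BTU/h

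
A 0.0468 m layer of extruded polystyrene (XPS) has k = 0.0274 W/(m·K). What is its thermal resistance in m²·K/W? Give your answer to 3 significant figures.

1.71 m²·K/W

R = L/k = 0.0468/0.0274 = 1.708 m²·K/W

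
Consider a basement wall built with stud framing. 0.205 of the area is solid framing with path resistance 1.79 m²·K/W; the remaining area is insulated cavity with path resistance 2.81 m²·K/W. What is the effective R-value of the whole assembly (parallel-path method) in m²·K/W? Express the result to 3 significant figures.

U_eff = 0.795/2.81 + 0.205/1.79 = 0.2829 + 0.1145 = 0.3974
R_eff = 1/U_eff = 2.516 m²·K/W

2.52 m²·K/W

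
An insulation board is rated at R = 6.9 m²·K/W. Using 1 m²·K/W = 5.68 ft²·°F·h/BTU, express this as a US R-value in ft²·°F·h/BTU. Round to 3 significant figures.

39.2 ft²·°F·h/BTU

R_US = 6.9 × 5.68 = 39.19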